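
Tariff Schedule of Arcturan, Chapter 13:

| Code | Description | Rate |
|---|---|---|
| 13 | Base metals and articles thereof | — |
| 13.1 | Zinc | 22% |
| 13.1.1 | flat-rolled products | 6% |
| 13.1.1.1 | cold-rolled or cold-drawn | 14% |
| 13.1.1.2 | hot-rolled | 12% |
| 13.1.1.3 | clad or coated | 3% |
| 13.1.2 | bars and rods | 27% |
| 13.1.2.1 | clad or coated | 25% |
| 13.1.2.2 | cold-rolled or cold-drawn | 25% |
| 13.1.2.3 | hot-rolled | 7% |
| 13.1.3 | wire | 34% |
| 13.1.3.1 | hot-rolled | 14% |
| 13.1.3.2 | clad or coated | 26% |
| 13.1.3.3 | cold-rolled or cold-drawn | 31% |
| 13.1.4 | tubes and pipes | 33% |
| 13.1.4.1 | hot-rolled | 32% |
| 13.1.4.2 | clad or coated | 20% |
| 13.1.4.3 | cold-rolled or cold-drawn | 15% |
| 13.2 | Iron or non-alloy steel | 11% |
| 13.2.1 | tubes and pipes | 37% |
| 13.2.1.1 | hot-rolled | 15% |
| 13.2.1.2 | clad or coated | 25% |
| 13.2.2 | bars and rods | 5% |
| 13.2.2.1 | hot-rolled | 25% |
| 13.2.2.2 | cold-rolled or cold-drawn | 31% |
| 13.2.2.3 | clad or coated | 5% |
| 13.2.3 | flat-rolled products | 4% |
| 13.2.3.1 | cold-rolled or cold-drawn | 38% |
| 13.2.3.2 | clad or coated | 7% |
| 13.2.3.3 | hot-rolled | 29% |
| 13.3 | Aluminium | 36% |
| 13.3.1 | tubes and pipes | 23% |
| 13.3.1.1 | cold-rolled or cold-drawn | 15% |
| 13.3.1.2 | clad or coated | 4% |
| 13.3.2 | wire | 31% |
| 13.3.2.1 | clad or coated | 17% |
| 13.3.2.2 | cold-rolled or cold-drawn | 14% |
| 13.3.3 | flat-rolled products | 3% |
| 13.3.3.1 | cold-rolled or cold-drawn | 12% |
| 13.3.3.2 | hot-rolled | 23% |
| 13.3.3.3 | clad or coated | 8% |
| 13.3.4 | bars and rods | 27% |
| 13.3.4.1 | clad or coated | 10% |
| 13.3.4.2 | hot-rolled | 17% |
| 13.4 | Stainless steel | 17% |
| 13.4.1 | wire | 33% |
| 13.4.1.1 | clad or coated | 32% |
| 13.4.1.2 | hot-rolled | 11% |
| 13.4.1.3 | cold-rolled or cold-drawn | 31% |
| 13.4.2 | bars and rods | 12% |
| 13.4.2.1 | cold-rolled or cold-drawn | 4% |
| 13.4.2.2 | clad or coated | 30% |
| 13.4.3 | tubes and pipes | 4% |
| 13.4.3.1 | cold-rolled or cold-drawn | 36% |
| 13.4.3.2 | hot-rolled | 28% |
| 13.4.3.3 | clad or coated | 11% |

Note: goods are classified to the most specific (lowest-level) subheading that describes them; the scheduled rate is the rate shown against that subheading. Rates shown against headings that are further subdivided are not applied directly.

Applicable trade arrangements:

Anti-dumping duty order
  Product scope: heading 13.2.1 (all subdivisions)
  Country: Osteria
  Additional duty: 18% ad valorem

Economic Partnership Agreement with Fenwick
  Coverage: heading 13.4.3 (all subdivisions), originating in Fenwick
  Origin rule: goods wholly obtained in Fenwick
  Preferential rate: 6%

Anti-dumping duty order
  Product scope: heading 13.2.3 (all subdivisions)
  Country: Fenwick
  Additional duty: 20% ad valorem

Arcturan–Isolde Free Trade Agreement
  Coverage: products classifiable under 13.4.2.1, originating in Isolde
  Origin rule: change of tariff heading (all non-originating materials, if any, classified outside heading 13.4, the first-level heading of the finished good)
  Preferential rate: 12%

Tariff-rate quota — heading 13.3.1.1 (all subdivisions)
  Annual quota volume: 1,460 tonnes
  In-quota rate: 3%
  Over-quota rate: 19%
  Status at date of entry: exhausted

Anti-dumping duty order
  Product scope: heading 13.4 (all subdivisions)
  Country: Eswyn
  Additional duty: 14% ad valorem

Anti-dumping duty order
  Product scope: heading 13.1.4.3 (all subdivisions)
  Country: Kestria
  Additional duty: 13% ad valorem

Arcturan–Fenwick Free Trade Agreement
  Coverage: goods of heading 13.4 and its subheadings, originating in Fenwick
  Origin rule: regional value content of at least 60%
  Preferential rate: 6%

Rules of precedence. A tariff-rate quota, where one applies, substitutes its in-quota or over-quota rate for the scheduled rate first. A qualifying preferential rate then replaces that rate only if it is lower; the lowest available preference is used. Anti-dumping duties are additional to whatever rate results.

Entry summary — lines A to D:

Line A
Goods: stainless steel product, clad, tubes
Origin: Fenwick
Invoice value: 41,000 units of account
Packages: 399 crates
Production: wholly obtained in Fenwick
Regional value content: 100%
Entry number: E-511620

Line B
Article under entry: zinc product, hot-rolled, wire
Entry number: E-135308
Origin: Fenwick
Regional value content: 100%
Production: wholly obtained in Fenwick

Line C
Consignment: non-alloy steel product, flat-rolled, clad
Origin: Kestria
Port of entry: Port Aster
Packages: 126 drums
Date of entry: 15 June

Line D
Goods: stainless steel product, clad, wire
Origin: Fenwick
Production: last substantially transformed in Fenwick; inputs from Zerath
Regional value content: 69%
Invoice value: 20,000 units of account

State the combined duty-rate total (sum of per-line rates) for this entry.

Line A: stainless steel → 13.4; tubes → 13.4.3; clad → 13.4.3.3. Scheduled 11%. Fenwick agreement on 13.4.3: wholly obtained → 6% available; Fenwick agreement on 13.4: RVC ≥ 60% → 6% available; preferential 6%. → 6%.
Line B: zinc → 13.1; wire → 13.1.3; hot-rolled → 13.1.3.1. Scheduled 14%. Fenwick agreement on 13.4.3: 13.1.3.1 not covered; Fenwick agreement on 13.4: 13.1.3.1 not covered. → 14%.
Line C: non-alloy steel → 13.2; flat-rolled → 13.2.3; clad → 13.2.3.2. Scheduled 7%. No special measure applies. → 7%.
Line D: stainless steel → 13.4; wire → 13.4.1; clad → 13.4.1.1. Scheduled 32%. Fenwick agreement on 13.4.3: 13.4.1.1 not covered; Fenwick agreement on 13.4: RVC ≥ 60% → 6% available; preferential 6%. → 6%.
Sum: 6% + 14% + 7% + 6% = 33%.

33%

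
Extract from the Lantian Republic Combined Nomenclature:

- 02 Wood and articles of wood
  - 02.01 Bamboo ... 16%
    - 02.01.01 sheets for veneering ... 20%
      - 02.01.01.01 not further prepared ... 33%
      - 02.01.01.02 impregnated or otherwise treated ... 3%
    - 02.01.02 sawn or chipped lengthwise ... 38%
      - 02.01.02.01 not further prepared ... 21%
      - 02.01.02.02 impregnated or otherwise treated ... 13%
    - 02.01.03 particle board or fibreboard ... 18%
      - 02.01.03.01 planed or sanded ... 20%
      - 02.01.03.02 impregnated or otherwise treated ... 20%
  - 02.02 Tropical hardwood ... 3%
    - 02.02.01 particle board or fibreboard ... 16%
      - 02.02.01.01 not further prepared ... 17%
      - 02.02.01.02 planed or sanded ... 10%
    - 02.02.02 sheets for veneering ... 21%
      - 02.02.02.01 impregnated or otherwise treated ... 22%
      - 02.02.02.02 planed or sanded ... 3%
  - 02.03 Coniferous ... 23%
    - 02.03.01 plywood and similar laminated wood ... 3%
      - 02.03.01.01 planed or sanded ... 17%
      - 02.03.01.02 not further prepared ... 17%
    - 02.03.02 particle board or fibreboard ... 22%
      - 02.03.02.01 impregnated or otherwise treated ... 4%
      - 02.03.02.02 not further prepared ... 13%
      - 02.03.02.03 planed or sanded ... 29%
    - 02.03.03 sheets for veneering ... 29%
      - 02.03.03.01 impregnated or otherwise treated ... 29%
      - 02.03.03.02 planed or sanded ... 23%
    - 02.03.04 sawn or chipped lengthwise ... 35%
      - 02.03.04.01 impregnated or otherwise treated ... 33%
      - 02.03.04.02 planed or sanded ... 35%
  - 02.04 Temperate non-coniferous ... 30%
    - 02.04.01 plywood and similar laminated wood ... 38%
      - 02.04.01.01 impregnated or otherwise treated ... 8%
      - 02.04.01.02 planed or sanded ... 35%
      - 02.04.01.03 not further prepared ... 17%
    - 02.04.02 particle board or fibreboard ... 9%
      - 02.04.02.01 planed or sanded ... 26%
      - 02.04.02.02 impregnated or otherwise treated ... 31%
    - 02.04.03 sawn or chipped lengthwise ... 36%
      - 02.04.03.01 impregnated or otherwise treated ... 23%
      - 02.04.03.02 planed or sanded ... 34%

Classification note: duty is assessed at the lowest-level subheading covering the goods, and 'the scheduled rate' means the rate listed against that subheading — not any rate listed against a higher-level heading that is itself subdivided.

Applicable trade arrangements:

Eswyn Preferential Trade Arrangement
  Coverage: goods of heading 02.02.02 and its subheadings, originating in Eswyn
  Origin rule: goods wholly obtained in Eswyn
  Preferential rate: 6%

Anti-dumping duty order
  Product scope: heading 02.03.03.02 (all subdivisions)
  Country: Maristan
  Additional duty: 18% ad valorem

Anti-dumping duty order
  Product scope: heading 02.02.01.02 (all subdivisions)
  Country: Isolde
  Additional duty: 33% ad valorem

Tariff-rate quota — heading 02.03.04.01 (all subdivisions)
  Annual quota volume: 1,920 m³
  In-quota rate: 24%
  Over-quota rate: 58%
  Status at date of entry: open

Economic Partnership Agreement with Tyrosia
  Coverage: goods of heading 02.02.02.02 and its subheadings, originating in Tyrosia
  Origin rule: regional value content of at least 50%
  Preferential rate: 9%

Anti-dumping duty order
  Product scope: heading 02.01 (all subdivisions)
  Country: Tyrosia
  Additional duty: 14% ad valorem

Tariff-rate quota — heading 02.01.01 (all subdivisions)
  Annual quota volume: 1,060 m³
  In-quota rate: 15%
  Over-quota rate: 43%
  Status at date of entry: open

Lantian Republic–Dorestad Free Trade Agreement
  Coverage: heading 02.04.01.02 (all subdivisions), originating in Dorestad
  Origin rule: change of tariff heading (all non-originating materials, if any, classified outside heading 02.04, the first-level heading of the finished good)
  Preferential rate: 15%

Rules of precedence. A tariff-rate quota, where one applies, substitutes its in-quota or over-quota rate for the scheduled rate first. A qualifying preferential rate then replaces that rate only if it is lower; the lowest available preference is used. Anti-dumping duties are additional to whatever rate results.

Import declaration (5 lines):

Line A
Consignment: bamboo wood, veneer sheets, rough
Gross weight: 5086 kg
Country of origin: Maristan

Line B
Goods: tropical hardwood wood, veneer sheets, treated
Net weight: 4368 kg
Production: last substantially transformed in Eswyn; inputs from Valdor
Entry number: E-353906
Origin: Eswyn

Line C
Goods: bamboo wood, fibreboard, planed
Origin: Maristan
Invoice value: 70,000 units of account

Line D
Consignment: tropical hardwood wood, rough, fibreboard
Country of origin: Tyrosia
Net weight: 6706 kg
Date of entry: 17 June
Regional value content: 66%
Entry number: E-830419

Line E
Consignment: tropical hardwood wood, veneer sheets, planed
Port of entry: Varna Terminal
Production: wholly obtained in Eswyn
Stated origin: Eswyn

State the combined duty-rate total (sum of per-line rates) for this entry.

77%

Line A: bamboo → 02.01; veneer sheets → 02.01.01; rough → 02.01.01.01. Scheduled 33%. quota on 02.01.01 open → in-quota 15%. → 15%.
Line B: tropical hardwood → 02.02; veneer sheets → 02.02.02; treated → 02.02.02.01. Scheduled 22%. Eswyn agreement on 02.02.02: not wholly obtained. → 22%.
Line C: bamboo → 02.01; fibreboard → 02.01.03; planed → 02.01.03.01. Scheduled 20%. No special measure applies. → 20%.
Line D: tropical hardwood → 02.02; fibreboard → 02.02.01; rough → 02.02.01.01. Scheduled 17%. Tyrosia agreement on 02.02.02.02: 02.02.01.01 not covered. → 17%.
Line E: tropical hardwood → 02.02; veneer sheets → 02.02.02; planed → 02.02.02.02. Scheduled 3%. Eswyn agreement on 02.02.02: wholly obtained → 6% available; preference 6% not lower than 3% → no reduction. → 3%.
Sum: 15% + 22% + 20% + 17% + 3% = 77%.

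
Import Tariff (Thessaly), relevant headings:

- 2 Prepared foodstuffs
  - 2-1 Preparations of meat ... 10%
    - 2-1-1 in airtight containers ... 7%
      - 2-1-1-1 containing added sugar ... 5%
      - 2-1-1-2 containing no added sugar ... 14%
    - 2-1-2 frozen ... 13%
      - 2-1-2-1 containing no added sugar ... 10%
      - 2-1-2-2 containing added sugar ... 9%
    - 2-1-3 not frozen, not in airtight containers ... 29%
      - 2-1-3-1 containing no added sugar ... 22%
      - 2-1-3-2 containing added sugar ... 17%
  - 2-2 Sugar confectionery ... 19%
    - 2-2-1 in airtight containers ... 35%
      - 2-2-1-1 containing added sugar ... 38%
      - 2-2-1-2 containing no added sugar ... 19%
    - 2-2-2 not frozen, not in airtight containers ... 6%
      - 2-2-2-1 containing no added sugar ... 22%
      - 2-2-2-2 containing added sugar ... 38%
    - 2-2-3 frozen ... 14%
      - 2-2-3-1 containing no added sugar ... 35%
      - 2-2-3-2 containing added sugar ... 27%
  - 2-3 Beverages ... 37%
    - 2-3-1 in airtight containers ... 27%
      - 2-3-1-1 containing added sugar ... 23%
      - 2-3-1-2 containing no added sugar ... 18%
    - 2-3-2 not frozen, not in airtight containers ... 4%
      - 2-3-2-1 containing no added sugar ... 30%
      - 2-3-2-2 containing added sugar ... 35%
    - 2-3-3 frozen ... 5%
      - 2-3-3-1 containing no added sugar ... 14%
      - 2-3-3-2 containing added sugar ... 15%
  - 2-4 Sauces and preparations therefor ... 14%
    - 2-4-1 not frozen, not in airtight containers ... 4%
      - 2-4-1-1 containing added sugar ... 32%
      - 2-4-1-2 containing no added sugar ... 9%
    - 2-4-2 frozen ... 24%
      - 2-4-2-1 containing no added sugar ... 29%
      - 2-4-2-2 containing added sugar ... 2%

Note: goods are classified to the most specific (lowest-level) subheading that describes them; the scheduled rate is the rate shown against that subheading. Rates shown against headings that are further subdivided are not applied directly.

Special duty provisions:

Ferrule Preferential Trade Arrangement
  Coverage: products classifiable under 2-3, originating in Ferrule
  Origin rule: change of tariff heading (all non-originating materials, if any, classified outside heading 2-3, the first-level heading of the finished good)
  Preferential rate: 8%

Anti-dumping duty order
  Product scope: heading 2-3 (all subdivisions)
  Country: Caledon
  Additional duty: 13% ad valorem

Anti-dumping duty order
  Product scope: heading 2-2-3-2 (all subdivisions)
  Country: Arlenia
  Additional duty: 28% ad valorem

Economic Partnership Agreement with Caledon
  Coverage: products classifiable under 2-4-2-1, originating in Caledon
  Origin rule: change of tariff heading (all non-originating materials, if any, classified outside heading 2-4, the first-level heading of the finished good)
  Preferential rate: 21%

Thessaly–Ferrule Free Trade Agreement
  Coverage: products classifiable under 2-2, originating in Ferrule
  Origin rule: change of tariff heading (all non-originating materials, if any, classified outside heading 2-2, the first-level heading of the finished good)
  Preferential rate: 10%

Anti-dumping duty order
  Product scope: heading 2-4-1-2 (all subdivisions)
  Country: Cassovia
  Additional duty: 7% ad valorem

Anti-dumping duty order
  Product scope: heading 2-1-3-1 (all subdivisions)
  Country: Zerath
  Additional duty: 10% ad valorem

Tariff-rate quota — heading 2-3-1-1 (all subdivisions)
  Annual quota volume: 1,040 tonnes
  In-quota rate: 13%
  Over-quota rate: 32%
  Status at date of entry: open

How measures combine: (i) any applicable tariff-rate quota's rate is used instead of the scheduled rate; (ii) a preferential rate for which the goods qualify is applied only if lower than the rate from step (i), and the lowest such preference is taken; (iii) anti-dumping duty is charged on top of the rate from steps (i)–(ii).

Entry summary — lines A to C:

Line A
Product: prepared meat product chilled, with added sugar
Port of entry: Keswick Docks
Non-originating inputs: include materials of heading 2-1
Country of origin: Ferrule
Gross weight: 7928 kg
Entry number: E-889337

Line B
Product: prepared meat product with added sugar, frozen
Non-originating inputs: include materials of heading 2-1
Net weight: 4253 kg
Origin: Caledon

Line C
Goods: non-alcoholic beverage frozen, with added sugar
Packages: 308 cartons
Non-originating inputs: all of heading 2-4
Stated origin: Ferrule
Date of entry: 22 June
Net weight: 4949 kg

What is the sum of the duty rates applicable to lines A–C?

34%

Line A: prepared meat product → 2-1; chilled → 2-1-3; with added sugar → 2-1-3-2. Scheduled 17%. Ferrule agreement on 2-3: 2-1-3-2 not covered; Ferrule agreement on 2-2: 2-1-3-2 not covered. → 17%.
Line B: prepared meat product → 2-1; frozen → 2-1-2; with added sugar → 2-1-2-2. Scheduled 9%. Caledon agreement on 2-4-2-1: 2-1-2-2 not covered. → 9%.
Line C: non-alcoholic beverage → 2-3; frozen → 2-3-3; with added sugar → 2-3-3-2. Scheduled 15%. Ferrule agreement on 2-3: CTH met → 8% available; Ferrule agreement on 2-2: 2-3-3-2 not covered; preferential 8%. → 8%.
Sum: 17% + 9% + 8% = 34%.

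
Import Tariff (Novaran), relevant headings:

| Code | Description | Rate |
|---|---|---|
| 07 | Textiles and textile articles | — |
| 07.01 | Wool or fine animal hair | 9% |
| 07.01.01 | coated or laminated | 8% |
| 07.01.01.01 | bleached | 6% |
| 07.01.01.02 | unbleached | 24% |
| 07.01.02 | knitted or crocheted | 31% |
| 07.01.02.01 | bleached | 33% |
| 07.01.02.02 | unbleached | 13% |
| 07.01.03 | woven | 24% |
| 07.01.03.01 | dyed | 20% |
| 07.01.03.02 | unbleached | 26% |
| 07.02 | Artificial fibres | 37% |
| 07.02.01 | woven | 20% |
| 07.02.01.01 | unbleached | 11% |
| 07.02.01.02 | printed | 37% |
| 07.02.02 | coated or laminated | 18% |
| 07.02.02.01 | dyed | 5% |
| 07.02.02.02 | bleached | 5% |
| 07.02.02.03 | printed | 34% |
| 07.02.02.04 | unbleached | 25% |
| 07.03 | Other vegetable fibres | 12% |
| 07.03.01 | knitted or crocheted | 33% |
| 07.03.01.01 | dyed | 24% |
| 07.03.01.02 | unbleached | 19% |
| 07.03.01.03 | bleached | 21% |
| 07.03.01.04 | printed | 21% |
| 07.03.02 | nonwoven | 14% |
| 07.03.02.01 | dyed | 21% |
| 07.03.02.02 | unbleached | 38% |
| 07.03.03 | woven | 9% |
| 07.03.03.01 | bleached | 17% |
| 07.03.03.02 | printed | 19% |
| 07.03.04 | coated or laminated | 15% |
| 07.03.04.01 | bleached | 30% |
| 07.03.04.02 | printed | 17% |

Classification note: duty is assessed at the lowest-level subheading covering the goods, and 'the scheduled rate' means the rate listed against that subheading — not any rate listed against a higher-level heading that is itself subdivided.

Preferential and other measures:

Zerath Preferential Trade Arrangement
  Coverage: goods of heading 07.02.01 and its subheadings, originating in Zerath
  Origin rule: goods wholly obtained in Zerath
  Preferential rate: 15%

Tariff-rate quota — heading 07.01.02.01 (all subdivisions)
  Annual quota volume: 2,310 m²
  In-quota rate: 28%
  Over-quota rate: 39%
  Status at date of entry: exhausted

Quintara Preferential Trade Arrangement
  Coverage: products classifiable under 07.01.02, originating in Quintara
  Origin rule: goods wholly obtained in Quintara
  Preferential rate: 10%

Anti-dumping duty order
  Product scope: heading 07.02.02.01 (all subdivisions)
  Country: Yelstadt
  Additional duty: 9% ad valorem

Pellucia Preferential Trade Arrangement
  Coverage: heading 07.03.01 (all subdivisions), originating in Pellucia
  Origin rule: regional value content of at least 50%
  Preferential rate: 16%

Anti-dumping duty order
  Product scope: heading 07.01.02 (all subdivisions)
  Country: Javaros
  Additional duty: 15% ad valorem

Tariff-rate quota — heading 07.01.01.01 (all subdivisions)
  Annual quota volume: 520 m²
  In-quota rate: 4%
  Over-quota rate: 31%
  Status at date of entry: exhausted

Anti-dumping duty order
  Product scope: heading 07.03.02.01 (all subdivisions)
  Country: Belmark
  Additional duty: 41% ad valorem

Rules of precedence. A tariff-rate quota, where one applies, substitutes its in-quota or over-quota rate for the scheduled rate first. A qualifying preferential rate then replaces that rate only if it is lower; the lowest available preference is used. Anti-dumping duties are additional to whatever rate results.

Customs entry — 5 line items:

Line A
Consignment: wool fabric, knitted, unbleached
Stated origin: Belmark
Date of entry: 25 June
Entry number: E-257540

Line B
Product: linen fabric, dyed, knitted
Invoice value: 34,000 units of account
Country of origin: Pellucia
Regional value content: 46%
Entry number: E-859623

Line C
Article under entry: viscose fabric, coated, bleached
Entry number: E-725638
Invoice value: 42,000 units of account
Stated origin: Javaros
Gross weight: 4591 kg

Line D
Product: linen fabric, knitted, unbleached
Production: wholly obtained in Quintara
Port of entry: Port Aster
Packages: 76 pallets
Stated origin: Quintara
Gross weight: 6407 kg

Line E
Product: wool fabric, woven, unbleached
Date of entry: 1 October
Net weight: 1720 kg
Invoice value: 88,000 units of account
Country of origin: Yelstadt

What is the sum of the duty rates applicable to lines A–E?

87%

Line A: wool → 07.01; knitted → 07.01.02; unbleached → 07.01.02.02. Scheduled 13%. No special measure applies. → 13%.
Line B: linen → 07.03; knitted → 07.03.01; dyed → 07.03.01.01. Scheduled 24%. Pellucia agreement on 07.03.01: RVC < 50%. → 24%.
Line C: viscose → 07.02; coated → 07.02.02; bleached → 07.02.02.02. Scheduled 5%. No special measure applies. → 5%.
Line D: linen → 07.03; knitted → 07.03.01; unbleached → 07.03.01.02. Scheduled 19%. Quintara agreement on 07.01.02: 07.03.01.02 not covered. → 19%.
Line E: wool → 07.01; woven → 07.01.03; unbleached → 07.01.03.02. Scheduled 26%. No special measure applies. → 26%.
Sum: 13% + 24% + 5% + 19% + 26% = 87%.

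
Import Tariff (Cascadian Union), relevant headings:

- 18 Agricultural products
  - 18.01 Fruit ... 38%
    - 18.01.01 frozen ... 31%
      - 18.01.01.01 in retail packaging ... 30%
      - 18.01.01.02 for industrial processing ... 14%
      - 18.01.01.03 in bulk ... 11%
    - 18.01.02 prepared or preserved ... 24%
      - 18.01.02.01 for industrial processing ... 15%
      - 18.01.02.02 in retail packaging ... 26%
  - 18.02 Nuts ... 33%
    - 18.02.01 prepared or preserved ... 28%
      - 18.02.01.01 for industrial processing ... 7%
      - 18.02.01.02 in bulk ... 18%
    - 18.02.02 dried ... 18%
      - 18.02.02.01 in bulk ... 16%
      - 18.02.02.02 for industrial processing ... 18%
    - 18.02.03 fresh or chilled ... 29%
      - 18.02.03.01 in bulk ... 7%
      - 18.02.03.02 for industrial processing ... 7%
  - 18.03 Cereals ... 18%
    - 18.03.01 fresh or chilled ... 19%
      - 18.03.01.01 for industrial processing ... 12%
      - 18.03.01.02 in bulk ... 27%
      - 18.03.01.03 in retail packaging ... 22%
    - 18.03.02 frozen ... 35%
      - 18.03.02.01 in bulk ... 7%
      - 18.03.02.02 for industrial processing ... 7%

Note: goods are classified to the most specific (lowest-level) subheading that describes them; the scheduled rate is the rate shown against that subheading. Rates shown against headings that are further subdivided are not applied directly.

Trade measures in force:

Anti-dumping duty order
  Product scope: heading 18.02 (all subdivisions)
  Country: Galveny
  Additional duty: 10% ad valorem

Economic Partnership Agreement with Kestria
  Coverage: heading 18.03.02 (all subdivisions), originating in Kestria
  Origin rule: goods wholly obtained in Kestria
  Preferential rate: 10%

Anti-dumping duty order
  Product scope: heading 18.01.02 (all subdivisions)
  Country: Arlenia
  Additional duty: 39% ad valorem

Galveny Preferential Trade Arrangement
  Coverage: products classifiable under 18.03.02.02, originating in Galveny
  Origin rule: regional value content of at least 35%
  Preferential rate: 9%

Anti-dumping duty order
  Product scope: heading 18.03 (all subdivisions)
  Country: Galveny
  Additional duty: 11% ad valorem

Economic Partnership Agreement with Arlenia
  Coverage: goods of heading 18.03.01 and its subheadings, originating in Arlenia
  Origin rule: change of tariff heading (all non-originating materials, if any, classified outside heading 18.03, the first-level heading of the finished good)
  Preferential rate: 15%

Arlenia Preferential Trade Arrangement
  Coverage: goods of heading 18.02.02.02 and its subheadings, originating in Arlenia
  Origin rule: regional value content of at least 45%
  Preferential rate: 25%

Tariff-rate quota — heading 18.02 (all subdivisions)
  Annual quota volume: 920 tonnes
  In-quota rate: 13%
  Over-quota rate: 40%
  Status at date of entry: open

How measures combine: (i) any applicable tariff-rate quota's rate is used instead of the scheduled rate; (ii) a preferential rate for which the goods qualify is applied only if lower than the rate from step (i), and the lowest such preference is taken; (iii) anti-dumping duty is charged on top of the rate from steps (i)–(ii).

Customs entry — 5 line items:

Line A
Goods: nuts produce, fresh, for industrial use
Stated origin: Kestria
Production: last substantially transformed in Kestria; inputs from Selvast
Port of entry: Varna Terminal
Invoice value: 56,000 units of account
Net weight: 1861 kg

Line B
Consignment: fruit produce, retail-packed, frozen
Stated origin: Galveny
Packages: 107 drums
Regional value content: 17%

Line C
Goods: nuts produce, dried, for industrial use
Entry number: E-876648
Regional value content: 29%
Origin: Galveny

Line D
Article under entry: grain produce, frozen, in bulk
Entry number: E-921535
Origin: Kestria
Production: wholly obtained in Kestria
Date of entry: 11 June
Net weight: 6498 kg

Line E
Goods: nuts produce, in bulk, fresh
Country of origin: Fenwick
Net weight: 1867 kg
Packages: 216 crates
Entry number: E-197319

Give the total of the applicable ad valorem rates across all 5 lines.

86%

Line A: nuts → 18.02; fresh → 18.02.03; for industrial use → 18.02.03.02. Scheduled 7%. quota on 18.02 open → in-quota 13%; Kestria agreement on 18.03.02: 18.02.03.02 not covered. → 13%.
Line B: fruit → 18.01; frozen → 18.01.01; retail-packed → 18.01.01.01. Scheduled 30%. Galveny agreement on 18.03.02.02: 18.01.01.01 not covered. → 30%.
Line C: nuts → 18.02; dried → 18.02.02; for industrial use → 18.02.02.02. Scheduled 18%. quota on 18.02 open → in-quota 13%; Galveny agreement on 18.03.02.02: 18.02.02.02 not covered; anti-dumping (Galveny, 18.02): +10%; total 13% + 10% = 23%. → 23%.
Line D: grain → 18.03; frozen → 18.03.02; in bulk → 18.03.02.01. Scheduled 7%. Kestria agreement on 18.03.02: wholly obtained → 10% available; preference 10% not lower than 7% → no reduction. → 7%.
Line E: nuts → 18.02; fresh → 18.02.03; in bulk → 18.02.03.01. Scheduled 7%. quota on 18.02 open → in-quota 13%. → 13%.
Sum: 13% + 30% + 23% + 7% + 13% = 86%.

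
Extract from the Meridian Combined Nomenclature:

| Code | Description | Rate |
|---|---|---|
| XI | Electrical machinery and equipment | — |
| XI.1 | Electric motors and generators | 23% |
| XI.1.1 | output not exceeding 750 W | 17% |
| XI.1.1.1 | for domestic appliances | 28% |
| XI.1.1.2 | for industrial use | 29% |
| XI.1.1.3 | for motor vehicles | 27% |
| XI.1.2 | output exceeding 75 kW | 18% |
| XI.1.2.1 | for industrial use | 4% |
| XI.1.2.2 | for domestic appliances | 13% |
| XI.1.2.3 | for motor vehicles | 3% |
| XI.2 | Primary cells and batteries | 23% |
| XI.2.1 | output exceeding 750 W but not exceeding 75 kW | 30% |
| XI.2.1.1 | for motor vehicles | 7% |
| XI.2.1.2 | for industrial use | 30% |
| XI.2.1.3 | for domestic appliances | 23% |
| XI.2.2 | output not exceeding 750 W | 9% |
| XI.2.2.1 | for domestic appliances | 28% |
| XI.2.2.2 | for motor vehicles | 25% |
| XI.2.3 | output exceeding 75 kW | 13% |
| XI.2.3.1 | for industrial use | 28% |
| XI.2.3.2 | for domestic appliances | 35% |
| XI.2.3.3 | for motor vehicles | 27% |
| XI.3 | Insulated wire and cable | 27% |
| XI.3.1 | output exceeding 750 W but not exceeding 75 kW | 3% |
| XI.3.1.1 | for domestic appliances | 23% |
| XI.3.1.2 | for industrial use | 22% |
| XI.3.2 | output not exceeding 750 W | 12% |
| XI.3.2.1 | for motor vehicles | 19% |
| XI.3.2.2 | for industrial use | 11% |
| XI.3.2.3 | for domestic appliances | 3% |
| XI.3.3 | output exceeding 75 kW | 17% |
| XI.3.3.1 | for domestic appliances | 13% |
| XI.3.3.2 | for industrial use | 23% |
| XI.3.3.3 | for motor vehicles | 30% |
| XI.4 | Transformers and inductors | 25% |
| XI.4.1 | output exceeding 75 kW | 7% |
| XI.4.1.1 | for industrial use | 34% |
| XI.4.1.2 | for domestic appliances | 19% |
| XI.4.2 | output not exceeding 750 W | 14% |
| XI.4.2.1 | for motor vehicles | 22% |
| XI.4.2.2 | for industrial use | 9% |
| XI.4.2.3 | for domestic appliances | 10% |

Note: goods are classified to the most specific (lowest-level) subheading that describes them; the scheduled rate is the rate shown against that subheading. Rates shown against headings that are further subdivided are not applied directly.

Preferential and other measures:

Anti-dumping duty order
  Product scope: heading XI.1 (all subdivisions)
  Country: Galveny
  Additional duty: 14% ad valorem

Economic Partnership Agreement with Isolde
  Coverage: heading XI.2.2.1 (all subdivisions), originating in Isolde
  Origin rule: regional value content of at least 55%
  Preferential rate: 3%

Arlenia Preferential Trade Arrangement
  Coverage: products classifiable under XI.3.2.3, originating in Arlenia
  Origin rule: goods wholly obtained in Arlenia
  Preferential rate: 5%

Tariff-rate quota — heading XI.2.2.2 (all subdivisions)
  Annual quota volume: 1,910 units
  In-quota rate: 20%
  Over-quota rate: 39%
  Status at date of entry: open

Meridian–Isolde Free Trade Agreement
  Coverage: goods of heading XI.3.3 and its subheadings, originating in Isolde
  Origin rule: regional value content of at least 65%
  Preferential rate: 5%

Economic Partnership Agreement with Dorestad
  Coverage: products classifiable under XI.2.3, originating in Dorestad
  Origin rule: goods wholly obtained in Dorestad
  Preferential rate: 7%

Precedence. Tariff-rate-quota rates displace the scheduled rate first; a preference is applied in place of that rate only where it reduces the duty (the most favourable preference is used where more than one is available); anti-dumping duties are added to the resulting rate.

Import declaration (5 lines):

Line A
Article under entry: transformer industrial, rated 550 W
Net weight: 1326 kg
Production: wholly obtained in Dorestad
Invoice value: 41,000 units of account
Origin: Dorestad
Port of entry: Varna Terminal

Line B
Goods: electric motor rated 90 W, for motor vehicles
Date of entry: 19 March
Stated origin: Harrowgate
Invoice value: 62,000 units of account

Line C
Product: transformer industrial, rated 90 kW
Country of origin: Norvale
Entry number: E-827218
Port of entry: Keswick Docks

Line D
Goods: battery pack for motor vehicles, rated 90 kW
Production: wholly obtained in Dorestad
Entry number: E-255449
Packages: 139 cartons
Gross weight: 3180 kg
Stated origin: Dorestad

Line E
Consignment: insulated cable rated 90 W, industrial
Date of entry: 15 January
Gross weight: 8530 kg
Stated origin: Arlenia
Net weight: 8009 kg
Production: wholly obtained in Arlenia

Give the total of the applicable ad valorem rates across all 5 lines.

88%

Line A: transformer → XI.4; rated 550 W → XI.4.2; industrial → XI.4.2.2. Scheduled 9%. Dorestad agreement on XI.2.3: XI.4.2.2 not covered. → 9%.
Line B: electric motor → XI.1; rated 90 W → XI.1.1; for motor vehicles → XI.1.1.3. Scheduled 27%. No special measure applies. → 27%.
Line C: transformer → XI.4; rated 90 kW → XI.4.1; industrial → XI.4.1.1. Scheduled 34%. No special measure applies. → 34%.
Line D: battery pack → XI.2; rated 90 kW → XI.2.3; for motor vehicles → XI.2.3.3. Scheduled 27%. Dorestad agreement on XI.2.3: wholly obtained → 7% available; preferential 7%. → 7%.
Line E: insulated cable → XI.3; rated 90 W → XI.3.2; industrial → XI.3.2.2. Scheduled 11%. Arlenia agreement on XI.3.2.3: XI.3.2.2 not covered. → 11%.
Sum: 9% + 27% + 34% + 7% + 11% = 88%.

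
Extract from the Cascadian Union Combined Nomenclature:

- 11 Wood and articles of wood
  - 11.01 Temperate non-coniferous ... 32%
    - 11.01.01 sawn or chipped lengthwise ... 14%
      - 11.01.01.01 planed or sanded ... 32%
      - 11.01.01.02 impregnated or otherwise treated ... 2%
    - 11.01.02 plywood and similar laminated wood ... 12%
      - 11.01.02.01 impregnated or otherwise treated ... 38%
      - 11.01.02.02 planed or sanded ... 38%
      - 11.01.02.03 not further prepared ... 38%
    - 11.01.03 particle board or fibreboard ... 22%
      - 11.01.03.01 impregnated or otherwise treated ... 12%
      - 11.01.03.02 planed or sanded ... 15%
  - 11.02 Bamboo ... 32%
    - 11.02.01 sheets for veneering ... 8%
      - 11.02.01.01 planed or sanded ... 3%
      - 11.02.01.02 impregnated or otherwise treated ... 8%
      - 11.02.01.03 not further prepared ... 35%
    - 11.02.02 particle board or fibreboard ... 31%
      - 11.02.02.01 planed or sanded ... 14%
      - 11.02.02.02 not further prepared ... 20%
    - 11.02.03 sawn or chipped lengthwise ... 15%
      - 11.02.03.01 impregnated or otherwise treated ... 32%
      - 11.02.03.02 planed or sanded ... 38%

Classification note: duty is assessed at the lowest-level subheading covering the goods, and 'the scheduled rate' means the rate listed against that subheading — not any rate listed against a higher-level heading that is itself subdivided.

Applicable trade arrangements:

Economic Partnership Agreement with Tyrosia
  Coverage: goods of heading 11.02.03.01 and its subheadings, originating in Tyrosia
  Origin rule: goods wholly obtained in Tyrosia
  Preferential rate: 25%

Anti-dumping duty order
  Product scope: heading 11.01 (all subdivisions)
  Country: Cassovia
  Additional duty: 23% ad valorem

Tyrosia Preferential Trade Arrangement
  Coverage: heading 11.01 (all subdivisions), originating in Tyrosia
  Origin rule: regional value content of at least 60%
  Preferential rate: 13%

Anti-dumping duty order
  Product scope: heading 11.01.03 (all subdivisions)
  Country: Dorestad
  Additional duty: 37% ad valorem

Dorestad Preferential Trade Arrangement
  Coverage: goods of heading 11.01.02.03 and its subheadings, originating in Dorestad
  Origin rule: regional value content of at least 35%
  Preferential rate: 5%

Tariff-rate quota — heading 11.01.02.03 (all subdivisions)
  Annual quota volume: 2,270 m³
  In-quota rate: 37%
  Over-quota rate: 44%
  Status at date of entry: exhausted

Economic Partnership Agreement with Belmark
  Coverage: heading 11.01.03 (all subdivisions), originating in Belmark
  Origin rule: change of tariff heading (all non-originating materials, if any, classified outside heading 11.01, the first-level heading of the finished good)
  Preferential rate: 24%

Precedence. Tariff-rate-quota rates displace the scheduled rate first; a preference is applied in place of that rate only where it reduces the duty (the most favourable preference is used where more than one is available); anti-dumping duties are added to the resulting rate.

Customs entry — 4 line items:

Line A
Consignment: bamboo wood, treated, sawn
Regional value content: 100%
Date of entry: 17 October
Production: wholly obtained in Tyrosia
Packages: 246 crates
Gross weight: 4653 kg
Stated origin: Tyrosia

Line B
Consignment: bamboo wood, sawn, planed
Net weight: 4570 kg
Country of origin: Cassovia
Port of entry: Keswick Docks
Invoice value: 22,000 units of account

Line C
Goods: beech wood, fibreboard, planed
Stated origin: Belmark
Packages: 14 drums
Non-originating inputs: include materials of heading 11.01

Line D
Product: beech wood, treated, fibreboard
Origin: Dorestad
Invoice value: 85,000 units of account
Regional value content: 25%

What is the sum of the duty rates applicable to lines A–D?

127%

Line A: bamboo → 11.02; sawn → 11.02.03; treated → 11.02.03.01. Scheduled 32%. Tyrosia agreement on 11.02.03.01: wholly obtained → 25% available; Tyrosia agreement on 11.01: 11.02.03.01 not covered; preferential 25%. → 25%.
Line B: bamboo → 11.02; sawn → 11.02.03; planed → 11.02.03.02. Scheduled 38%. No special measure applies. → 38%.
Line C: beech → 11.01; fibreboard → 11.01.03; planed → 11.01.03.02. Scheduled 15%. Belmark agreement on 11.01.03: CTH not met. → 15%.
Line D: beech → 11.01; fibreboard → 11.01.03; treated → 11.01.03.01. Scheduled 12%. Dorestad agreement on 11.01.02.03: 11.01.03.01 not covered; anti-dumping (Dorestad, 11.01.03): +37%; total 12% + 37% = 49%. → 49%.
Sum: 25% + 38% + 15% + 49% = 127%.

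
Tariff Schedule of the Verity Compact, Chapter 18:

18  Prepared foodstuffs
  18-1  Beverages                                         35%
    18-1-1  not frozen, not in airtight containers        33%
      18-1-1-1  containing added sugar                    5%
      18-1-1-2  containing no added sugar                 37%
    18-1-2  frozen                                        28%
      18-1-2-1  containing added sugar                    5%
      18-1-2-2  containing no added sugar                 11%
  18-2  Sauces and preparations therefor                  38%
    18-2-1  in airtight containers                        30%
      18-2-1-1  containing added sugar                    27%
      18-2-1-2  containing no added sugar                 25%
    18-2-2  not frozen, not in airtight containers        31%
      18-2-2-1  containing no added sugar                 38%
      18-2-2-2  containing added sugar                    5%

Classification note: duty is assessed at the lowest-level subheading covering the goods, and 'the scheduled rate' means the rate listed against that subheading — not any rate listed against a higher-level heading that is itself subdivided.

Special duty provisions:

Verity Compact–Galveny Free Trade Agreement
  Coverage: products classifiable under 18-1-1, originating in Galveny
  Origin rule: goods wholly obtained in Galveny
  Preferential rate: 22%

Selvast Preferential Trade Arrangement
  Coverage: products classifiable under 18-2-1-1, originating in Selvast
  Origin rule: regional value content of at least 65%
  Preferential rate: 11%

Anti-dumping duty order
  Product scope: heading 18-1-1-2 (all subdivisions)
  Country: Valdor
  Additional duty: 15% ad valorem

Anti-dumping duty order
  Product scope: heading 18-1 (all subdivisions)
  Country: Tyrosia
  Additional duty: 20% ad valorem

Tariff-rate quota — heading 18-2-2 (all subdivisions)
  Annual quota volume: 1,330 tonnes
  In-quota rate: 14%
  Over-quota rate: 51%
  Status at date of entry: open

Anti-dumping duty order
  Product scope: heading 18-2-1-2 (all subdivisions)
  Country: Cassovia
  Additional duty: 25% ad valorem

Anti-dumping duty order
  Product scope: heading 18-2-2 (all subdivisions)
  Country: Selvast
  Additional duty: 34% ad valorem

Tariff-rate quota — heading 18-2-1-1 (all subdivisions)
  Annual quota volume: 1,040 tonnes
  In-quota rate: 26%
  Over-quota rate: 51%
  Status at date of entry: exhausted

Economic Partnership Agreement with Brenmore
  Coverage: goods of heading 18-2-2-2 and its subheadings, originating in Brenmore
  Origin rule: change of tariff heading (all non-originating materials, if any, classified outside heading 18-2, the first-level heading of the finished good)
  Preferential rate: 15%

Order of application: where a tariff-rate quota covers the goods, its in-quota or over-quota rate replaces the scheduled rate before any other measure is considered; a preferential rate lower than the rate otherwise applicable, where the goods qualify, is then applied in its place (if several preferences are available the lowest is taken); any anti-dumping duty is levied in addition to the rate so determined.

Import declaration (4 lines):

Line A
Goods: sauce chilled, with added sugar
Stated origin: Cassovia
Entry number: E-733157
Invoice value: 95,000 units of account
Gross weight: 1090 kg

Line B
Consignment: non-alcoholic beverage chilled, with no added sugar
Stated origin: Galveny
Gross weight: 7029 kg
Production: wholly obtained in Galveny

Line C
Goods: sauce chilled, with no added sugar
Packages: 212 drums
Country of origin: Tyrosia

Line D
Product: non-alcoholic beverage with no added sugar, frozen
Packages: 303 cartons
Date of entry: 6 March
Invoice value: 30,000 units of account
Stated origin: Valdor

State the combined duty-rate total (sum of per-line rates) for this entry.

61%

Line A: sauce → 18-2; chilled → 18-2-2; with added sugar → 18-2-2-2. Scheduled 5%. quota on 18-2-2 open → in-quota 14%. → 14%.
Line B: non-alcoholic beverage → 18-1; chilled → 18-1-1; with no added sugar → 18-1-1-2. Scheduled 37%. Galveny agreement on 18-1-1: wholly obtained → 22% available; preferential 22%. → 22%.
Line C: sauce → 18-2; chilled → 18-2-2; with no added sugar → 18-2-2-1. Scheduled 38%. quota on 18-2-2 open → in-quota 14%. → 14%.
Line D: non-alcoholic beverage → 18-1; frozen → 18-1-2; with no added sugar → 18-1-2-2. Scheduled 11%. No special measure applies. → 11%.
Sum: 14% + 22% + 14% + 11% = 61%.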